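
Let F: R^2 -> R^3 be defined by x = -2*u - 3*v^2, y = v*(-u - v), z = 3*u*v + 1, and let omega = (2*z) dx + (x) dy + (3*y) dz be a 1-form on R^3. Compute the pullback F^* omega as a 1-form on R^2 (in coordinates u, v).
F^* omega = (-9*u*v^2 - 10*u*v - 6*v^3 - 4) du + (-9*u^2*v + 2*u^2 - 42*u*v^2 + 4*u*v + 6*v^3 - 12*v) dv

Using F^*(f dg) = (f ∘ F) d(g ∘ F), substitute each coordinate x_i by F_i(u, v) in f_i, and replace dx_i by d F_i = (∂F_i/∂u) du + (∂F_i/∂v) dv.
  For the x component: f_1(F) = 6*u*v + 2; d F_1 = (-2) du + (-6*v) dv
  For the y component: f_2(F) = -2*u - 3*v^2; d F_2 = (-v) du + (-u - 2*v) dv
  For the z component: f_3(F) = 3*v*(-u - v); d F_3 = (3*v) du + (3*u) dv
Combining and collecting du, dv coefficients:
  coeff of du: -9*u*v^2 - 10*u*v - 6*v^3 - 4
  coeff of dv: -9*u^2*v + 2*u^2 - 42*u*v^2 + 4*u*v + 6*v^3 - 12*v
F^* omega = (-9*u*v^2 - 10*u*v - 6*v^3 - 4) du + (-9*u^2*v + 2*u^2 - 42*u*v^2 + 4*u*v + 6*v^3 - 12*v) dv.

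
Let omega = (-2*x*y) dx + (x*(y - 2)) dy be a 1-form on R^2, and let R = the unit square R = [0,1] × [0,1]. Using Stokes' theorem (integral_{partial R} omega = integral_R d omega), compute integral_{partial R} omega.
integral_(partial R) omega = -1/2

Stokes: integral_partial_R omega = integral_R d omega with d omega = (∂Q/∂x - ∂P/∂y) dx ∧ dy.
  ∂Q/∂x = y - 2
  ∂P/∂y = -2*x
  integrand = ∂Q/∂x - ∂P/∂y = 2*x + y - 2.
Integrating over R: integral_0^1 integral_0^1 (2*x + y - 2) dx dy = -1/2.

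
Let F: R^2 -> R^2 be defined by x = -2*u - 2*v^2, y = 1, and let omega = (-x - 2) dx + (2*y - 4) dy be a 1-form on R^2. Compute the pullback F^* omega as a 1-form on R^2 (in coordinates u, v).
F^* omega = (-4*u - 4*v^2 + 4) du + (8*v*(-u - v^2 + 1)) dv

Using F^*(f dg) = (f ∘ F) d(g ∘ F), substitute each coordinate x_i by F_i(u, v) in f_i, and replace dx_i by d F_i = (∂F_i/∂u) du + (∂F_i/∂v) dv.
  For the x component: f_1(F) = 2*u + 2*v^2 - 2; d F_1 = (-2) du + (-4*v) dv
  For the y component: f_2(F) = -2; d F_2 = (0) du + (0) dv
Combining and collecting du, dv coefficients:
  coeff of du: -4*u - 4*v^2 + 4
  coeff of dv: 8*v*(-u - v^2 + 1)
F^* omega = (-4*u - 4*v^2 + 4) du + (8*v*(-u - v^2 + 1)) dv.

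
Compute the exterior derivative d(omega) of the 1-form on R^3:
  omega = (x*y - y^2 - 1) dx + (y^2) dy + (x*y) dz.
d(omega) = (-x + 2*y) dx ∧ dy + (y) dx ∧ dz + (x) dy ∧ dz

For a 1-form omega = sum_i f_i dx_i, the exterior derivative is
  d(omega) = sum_{i < j} (∂f_j/∂x_i - ∂f_i/∂x_j) dx_i ∧ dx_j.
  coefficient of dx ∧ dy: ∂f_2/∂x - ∂f_1/∂y = ∂(y^2)/∂x - ∂(x*y - y^2 - 1)/∂y = -x + 2*y
  coefficient of dx ∧ dz: ∂f_3/∂x - ∂f_1/∂z = ∂(x*y)/∂x - ∂(x*y - y^2 - 1)/∂z = y
  coefficient of dy ∧ dz: ∂f_3/∂y - ∂f_2/∂z = ∂(x*y)/∂y - ∂(y^2)/∂z = x
Assembling: d(omega) = (-x + 2*y) dx ∧ dy + (y) dx ∧ dz + (x) dy ∧ dz.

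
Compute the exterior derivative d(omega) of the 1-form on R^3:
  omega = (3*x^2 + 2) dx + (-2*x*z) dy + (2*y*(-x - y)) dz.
d(omega) = (-2*z) dx ∧ dy + (-2*y) dx ∧ dz + (-4*y) dy ∧ dz

For a 1-form omega = sum_i f_i dx_i, the exterior derivative is
  d(omega) = sum_{i < j} (∂f_j/∂x_i - ∂f_i/∂x_j) dx_i ∧ dx_j.
  coefficient of dx ∧ dy: ∂f_2/∂x - ∂f_1/∂y = ∂(-2*x*z)/∂x - ∂(3*x^2 + 2)/∂y = -2*z
  coefficient of dx ∧ dz: ∂f_3/∂x - ∂f_1/∂z = ∂(2*y*(-x - y))/∂x - ∂(3*x^2 + 2)/∂z = -2*y
  coefficient of dy ∧ dz: ∂f_3/∂y - ∂f_2/∂z = ∂(2*y*(-x - y))/∂y - ∂(-2*x*z)/∂z = -4*y
Assembling: d(omega) = (-2*z) dx ∧ dy + (-2*y) dx ∧ dz + (-4*y) dy ∧ dz.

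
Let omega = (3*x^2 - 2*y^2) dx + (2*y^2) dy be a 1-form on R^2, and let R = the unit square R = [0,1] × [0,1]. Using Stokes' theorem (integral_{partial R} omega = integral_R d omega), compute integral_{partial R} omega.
integral_(partial R) omega = 2

Stokes: integral_partial_R omega = integral_R d omega with d omega = (∂Q/∂x - ∂P/∂y) dx ∧ dy.
  ∂Q/∂x = 0
  ∂P/∂y = -4*y
  integrand = ∂Q/∂x - ∂P/∂y = 4*y.
Integrating over R: integral_0^1 integral_0^1 (4*y) dx dy = 2.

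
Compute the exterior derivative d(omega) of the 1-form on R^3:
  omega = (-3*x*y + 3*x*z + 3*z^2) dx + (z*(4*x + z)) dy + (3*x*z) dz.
d(omega) = (3*x + 4*z) dx ∧ dy + (-3*x - 3*z) dx ∧ dz + (-4*x - 2*z) dy ∧ dz

For a 1-form omega = sum_i f_i dx_i, the exterior derivative is
  d(omega) = sum_{i < j} (∂f_j/∂x_i - ∂f_i/∂x_j) dx_i ∧ dx_j.
  coefficient of dx ∧ dy: ∂f_2/∂x - ∂f_1/∂y = ∂(z*(4*x + z))/∂x - ∂(-3*x*y + 3*x*z + 3*z^2)/∂y = 3*x + 4*z
  coefficient of dx ∧ dz: ∂f_3/∂x - ∂f_1/∂z = ∂(3*x*z)/∂x - ∂(-3*x*y + 3*x*z + 3*z^2)/∂z = -3*x - 3*z
  coefficient of dy ∧ dz: ∂f_3/∂y - ∂f_2/∂z = ∂(3*x*z)/∂y - ∂(z*(4*x + z))/∂z = -4*x - 2*z
Assembling: d(omega) = (3*x + 4*z) dx ∧ dy + (-3*x - 3*z) dx ∧ dz + (-4*x - 2*z) dy ∧ dz.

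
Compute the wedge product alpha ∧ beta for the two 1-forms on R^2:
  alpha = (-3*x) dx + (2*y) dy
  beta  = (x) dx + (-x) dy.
alpha ∧ beta = (x*(3*x - 2*y)) dx ∧ dy

Distribute the wedge, using dx_i ∧ dx_j = -dx_j ∧ dx_i and dx_i ∧ dx_i = 0. For each pair (i, j) with i < j, the coefficient of dx_i ∧ dx_j in alpha ∧ beta is (alpha_i * beta_j - alpha_j * beta_i). Collecting: alpha ∧ beta = (x*(3*x - 2*y)) dx ∧ dy.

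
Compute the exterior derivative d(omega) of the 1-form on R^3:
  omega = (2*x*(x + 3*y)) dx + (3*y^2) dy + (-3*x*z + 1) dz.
d(omega) = (-6*x) dx ∧ dy + (-3*z) dx ∧ dz

For a 1-form omega = sum_i f_i dx_i, the exterior derivative is
  d(omega) = sum_{i < j} (∂f_j/∂x_i - ∂f_i/∂x_j) dx_i ∧ dx_j.
  coefficient of dx ∧ dy: ∂f_2/∂x - ∂f_1/∂y = ∂(3*y^2)/∂x - ∂(2*x*(x + 3*y))/∂y = -6*x
  coefficient of dx ∧ dz: ∂f_3/∂x - ∂f_1/∂z = ∂(-3*x*z + 1)/∂x - ∂(2*x*(x + 3*y))/∂z = -3*z
Assembling: d(omega) = (-6*x) dx ∧ dy + (-3*z) dx ∧ dz.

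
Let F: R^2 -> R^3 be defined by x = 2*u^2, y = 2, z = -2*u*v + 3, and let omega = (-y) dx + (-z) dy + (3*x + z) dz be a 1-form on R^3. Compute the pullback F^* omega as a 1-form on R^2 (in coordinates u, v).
F^* omega = (-12*u^2*v + 4*u*v^2 - 8*u - 6*v) du + (2*u*(-6*u^2 + 2*u*v - 3)) dv

Using F^*(f dg) = (f ∘ F) d(g ∘ F), substitute each coordinate x_i by F_i(u, v) in f_i, and replace dx_i by d F_i = (∂F_i/∂u) du + (∂F_i/∂v) dv.
  For the x component: f_1(F) = -2; d F_1 = (4*u) du + (0) dv
  For the y component: f_2(F) = 2*u*v - 3; d F_2 = (0) du + (0) dv
  For the z component: f_3(F) = 6*u^2 - 2*u*v + 3; d F_3 = (-2*v) du + (-2*u) dv
Combining and collecting du, dv coefficients:
  coeff of du: -12*u^2*v + 4*u*v^2 - 8*u - 6*v
  coeff of dv: 2*u*(-6*u^2 + 2*u*v - 3)
F^* omega = (-12*u^2*v + 4*u*v^2 - 8*u - 6*v) du + (2*u*(-6*u^2 + 2*u*v - 3)) dv.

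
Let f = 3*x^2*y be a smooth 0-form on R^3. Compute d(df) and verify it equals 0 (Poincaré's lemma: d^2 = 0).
d(df) = 0

Step 1: df = sum_i (∂f/∂x_i) dx_i = (6*x*y) dx + (3*x^2) dy + (0) dz.
Step 2: Apply d again. Using the 1-form formula, the coefficient of dx ∧ dy in d(df) is ∂^2 f/∂x ∂y - ∂^2 f/∂y ∂x = (6*x) - (6*x) = 0 (equality of mixed partials for smooth f).
Similarly for dx ∧ dz and dy ∧ dz — all coefficients vanish. So d(df) = 0.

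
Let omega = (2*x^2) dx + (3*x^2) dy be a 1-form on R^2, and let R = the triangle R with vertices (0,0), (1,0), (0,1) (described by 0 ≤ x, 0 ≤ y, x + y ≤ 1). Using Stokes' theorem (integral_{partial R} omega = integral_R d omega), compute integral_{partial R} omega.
integral_(partial R) omega = 1

Stokes: integral_partial_R omega = integral_R d omega with d omega = (∂Q/∂x - ∂P/∂y) dx ∧ dy.
  ∂Q/∂x = 6*x
  ∂P/∂y = 0
  integrand = ∂Q/∂x - ∂P/∂y = 6*x.
Integrating over R: integral_0^1 integral_0^{1-x} (6*x) dy dx = 1.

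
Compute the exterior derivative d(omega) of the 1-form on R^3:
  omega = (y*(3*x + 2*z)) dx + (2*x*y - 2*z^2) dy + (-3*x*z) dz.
d(omega) = (-3*x + 2*y - 2*z) dx ∧ dy + (-2*y - 3*z) dx ∧ dz + (4*z) dy ∧ dz

For a 1-form omega = sum_i f_i dx_i, the exterior derivative is
  d(omega) = sum_{i < j} (∂f_j/∂x_i - ∂f_i/∂x_j) dx_i ∧ dx_j.
  coefficient of dx ∧ dy: ∂f_2/∂x - ∂f_1/∂y = ∂(2*x*y - 2*z^2)/∂x - ∂(y*(3*x + 2*z))/∂y = -3*x + 2*y - 2*z
  coefficient of dx ∧ dz: ∂f_3/∂x - ∂f_1/∂z = ∂(-3*x*z)/∂x - ∂(y*(3*x + 2*z))/∂z = -2*y - 3*z
  coefficient of dy ∧ dz: ∂f_3/∂y - ∂f_2/∂z = ∂(-3*x*z)/∂y - ∂(2*x*y - 2*z^2)/∂z = 4*z
Assembling: d(omega) = (-3*x + 2*y - 2*z) dx ∧ dy + (-2*y - 3*z) dx ∧ dz + (4*z) dy ∧ dz.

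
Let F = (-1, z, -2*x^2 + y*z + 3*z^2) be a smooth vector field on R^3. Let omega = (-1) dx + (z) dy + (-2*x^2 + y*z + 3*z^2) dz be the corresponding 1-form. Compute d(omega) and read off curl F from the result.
d(omega) = (z - 1) dy ∧ dz + (4*x) dz ∧ dx + (0) dx ∧ dy; curl F = (z - 1, 4*x, 0)

d omega = sum_{i<j} (∂f_j/∂x_i - ∂f_i/∂x_j) dx_i ∧ dx_j. Under the identification (dy ∧ dz, dz ∧ dx, dx ∧ dy) ↔ (e_x, e_y, e_z), the coefficients are exactly the components of curl F. Compute:
  ∂R/∂y - ∂Q/∂z = (z) - (1) = z - 1
  ∂P/∂z - ∂R/∂x = (0) - (-4*x) = 4*x
  ∂Q/∂x - ∂P/∂y = (0) - (0) = 0.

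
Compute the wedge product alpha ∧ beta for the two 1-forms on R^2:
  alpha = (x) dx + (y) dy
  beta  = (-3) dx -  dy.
alpha ∧ beta = (-x + 3*y) dx ∧ dy

Distribute the wedge, using dx_i ∧ dx_j = -dx_j ∧ dx_i and dx_i ∧ dx_i = 0. For each pair (i, j) with i < j, the coefficient of dx_i ∧ dx_j in alpha ∧ beta is (alpha_i * beta_j - alpha_j * beta_i). Collecting: alpha ∧ beta = (-x + 3*y) dx ∧ dy.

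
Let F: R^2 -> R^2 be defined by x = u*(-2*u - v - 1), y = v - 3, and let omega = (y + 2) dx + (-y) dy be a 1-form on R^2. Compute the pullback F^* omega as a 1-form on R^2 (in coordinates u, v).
F^* omega = (-4*u*v + 4*u - v^2 + 1) du + (-u*v + u - v + 3) dv

Using F^*(f dg) = (f ∘ F) d(g ∘ F), substitute each coordinate x_i by F_i(u, v) in f_i, and replace dx_i by d F_i = (∂F_i/∂u) du + (∂F_i/∂v) dv.
  For the x component: f_1(F) = v - 1; d F_1 = (-4*u - v - 1) du + (-u) dv
  For the y component: f_2(F) = 3 - v; d F_2 = (0) du + (1) dv
Combining and collecting du, dv coefficients:
  coeff of du: -4*u*v + 4*u - v^2 + 1
  coeff of dv: -u*v + u - v + 3
F^* omega = (-4*u*v + 4*u - v^2 + 1) du + (-u*v + u - v + 3) dv.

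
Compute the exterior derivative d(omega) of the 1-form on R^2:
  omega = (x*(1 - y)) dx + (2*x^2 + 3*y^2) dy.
d(omega) = (5*x) dx ∧ dy

For a 1-form omega = sum_i f_i dx_i, the exterior derivative is
  d(omega) = sum_{i < j} (∂f_j/∂x_i - ∂f_i/∂x_j) dx_i ∧ dx_j.
  coefficient of dx ∧ dy: ∂f_2/∂x - ∂f_1/∂y = ∂(2*x^2 + 3*y^2)/∂x - ∂(x*(1 - y))/∂y = 5*x
Assembling: d(omega) = (5*x) dx ∧ dy.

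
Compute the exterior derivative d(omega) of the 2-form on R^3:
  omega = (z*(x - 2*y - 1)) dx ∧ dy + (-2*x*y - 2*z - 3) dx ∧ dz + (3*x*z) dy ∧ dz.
d(omega) = (3*x - 2*y + 3*z - 1) dx ∧ dy ∧ dz

For a 2-form omega = sum_{i<j} g_{ij} dx_i ∧ dx_j, the exterior derivative is
  d(omega) = sum_{i<j} d(g_{ij}) ∧ dx_i ∧ dx_j = sum_{i<j, k} (∂g_{ij}/∂x_k) dx_k ∧ dx_i ∧ dx_j.
Expand each term, using dx_k ∧ dx_i ∧ dx_j = sgn(permutation) dx_{(a)} ∧ dx_{(b)} ∧ dx_{(c)} with (a < b < c) sorted:
  d(z*(x - 2*y - 1)) includes (∂/∂z)(z*(x - 2*y - 1)) dz = (x - 2*y - 1) dz, which multiplied by dx ∧ dy gives (x - 2*y - 1) dx ∧ dy ∧ dz
  d(-2*x*y - 2*z - 3) includes (∂/∂y)(-2*x*y - 2*z - 3) dy = (-2*x) dy, which multiplied by dx ∧ dz gives (2*x) dx ∧ dy ∧ dz
  d(3*x*z) includes (∂/∂x)(3*x*z) dx = (3*z) dx, which multiplied by dy ∧ dz gives (3*z) dx ∧ dy ∧ dz
Collecting like 3-forms: d(omega) = (3*x - 2*y + 3*z - 1) dx ∧ dy ∧ dz.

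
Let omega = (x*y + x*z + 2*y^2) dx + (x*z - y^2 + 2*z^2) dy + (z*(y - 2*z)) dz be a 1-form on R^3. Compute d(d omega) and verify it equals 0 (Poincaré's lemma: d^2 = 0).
d(d omega) = 0

Step 1: d omega = sum_{i<j} (∂f_j/∂x_i - ∂f_i/∂x_j) dx_i ∧ dx_j:
  coeff of dx ∧ dy: -x - 4*y + z
  coeff of dx ∧ dz: -x
  coeff of dy ∧ dz: -x - 3*z
Step 2: Apply d again to each 2-form coefficient. The only possible 3-form in R^3 is dx ∧ dy ∧ dz, with coefficient
  ∂(coeff of dy∧dz)/∂x - ∂(coeff of dx∧dz)/∂y + ∂(coeff of dx∧dy)/∂z
  = ∂/∂x (-x - 3*z) - ∂/∂y (-x) + ∂/∂z (-x - 4*y + z).
Each of these terms simplifies to sums of mixed partials that cancel in pairs. The result is 0 (by equality of mixed partials for smooth functions — Schwarz / Clairaut).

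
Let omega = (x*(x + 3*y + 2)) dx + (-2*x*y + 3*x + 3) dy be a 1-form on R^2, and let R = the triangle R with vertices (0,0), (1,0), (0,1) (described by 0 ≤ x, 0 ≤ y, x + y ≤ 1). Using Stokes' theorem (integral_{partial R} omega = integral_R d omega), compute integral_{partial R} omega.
integral_(partial R) omega = 2/3

Stokes: integral_partial_R omega = integral_R d omega with d omega = (∂Q/∂x - ∂P/∂y) dx ∧ dy.
  ∂Q/∂x = 3 - 2*y
  ∂P/∂y = 3*x
  integrand = ∂Q/∂x - ∂P/∂y = -3*x - 2*y + 3.
Integrating over R: integral_0^1 integral_0^{1-x} (-3*x - 2*y + 3) dy dx = 2/3.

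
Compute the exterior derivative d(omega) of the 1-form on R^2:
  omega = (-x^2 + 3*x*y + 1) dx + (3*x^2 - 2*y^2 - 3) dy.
d(omega) = (3*x) dx ∧ dy

For a 1-form omega = sum_i f_i dx_i, the exterior derivative is
  d(omega) = sum_{i < j} (∂f_j/∂x_i - ∂f_i/∂x_j) dx_i ∧ dx_j.
  coefficient of dx ∧ dy: ∂f_2/∂x - ∂f_1/∂y = ∂(3*x^2 - 2*y^2 - 3)/∂x - ∂(-x^2 + 3*x*y + 1)/∂y = 3*x
Assembling: d(omega) = (3*x) dx ∧ dy.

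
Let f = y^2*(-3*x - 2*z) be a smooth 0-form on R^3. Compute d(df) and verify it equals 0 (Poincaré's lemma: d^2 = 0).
d(df) = 0

Step 1: df = sum_i (∂f/∂x_i) dx_i = (-3*y^2) dx + (2*y*(-3*x - 2*z)) dy + (-2*y^2) dz.
Step 2: Apply d again. Using the 1-form formula, the coefficient of dx ∧ dy in d(df) is ∂^2 f/∂x ∂y - ∂^2 f/∂y ∂x = (-6*y) - (-6*y) = 0 (equality of mixed partials for smooth f).
Similarly for dx ∧ dz and dy ∧ dz — all coefficients vanish. So d(df) = 0.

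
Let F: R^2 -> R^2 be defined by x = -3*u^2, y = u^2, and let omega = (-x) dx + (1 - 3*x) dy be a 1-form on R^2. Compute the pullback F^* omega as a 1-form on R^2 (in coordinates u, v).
F^* omega = (2*u) du

Using F^*(f dg) = (f ∘ F) d(g ∘ F), substitute each coordinate x_i by F_i(u, v) in f_i, and replace dx_i by d F_i = (∂F_i/∂u) du + (∂F_i/∂v) dv.
  For the x component: f_1(F) = 3*u^2; d F_1 = (-6*u) du + (0) dv
  For the y component: f_2(F) = 9*u^2 + 1; d F_2 = (2*u) du + (0) dv
Combining and collecting du, dv coefficients:
  coeff of du: 2*u
  coeff of dv: 0
F^* omega = (2*u) du.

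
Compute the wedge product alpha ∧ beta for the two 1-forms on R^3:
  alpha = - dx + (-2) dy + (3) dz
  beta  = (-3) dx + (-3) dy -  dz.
alpha ∧ beta = (-3) dx ∧ dy + (10) dx ∧ dz + (11) dy ∧ dz

Distribute the wedge, using dx_i ∧ dx_j = -dx_j ∧ dx_i and dx_i ∧ dx_i = 0. For each pair (i, j) with i < j, the coefficient of dx_i ∧ dx_j in alpha ∧ beta is (alpha_i * beta_j - alpha_j * beta_i). Collecting: alpha ∧ beta = (-3) dx ∧ dy + (10) dx ∧ dz + (11) dy ∧ dz.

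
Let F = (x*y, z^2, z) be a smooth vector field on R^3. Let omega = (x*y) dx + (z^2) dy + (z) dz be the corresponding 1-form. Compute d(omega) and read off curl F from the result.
d(omega) = (-2*z) dy ∧ dz + (0) dz ∧ dx + (-x) dx ∧ dy; curl F = (-2*z, 0, -x)

d omega = sum_{i<j} (∂f_j/∂x_i - ∂f_i/∂x_j) dx_i ∧ dx_j. Under the identification (dy ∧ dz, dz ∧ dx, dx ∧ dy) ↔ (e_x, e_y, e_z), the coefficients are exactly the components of curl F. Compute:
  ∂R/∂y - ∂Q/∂z = (0) - (2*z) = -2*z
  ∂P/∂z - ∂R/∂x = (0) - (0) = 0
  ∂Q/∂x - ∂P/∂y = (0) - (x) = -x.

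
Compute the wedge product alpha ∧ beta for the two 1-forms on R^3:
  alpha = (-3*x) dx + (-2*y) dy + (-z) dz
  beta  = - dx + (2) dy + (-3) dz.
alpha ∧ beta = (-6*x - 2*y) dx ∧ dy + (9*x - z) dx ∧ dz + (6*y + 2*z) dy ∧ dz

Distribute the wedge, using dx_i ∧ dx_j = -dx_j ∧ dx_i and dx_i ∧ dx_i = 0. For each pair (i, j) with i < j, the coefficient of dx_i ∧ dx_j in alpha ∧ beta is (alpha_i * beta_j - alpha_j * beta_i). Collecting: alpha ∧ beta = (-6*x - 2*y) dx ∧ dy + (9*x - z) dx ∧ dz + (6*y + 2*z) dy ∧ dz.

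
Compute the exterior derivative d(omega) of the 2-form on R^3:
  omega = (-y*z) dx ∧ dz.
d(omega) = (z) dx ∧ dy ∧ dz

For a 2-form omega = sum_{i<j} g_{ij} dx_i ∧ dx_j, the exterior derivative is
  d(omega) = sum_{i<j} d(g_{ij}) ∧ dx_i ∧ dx_j = sum_{i<j, k} (∂g_{ij}/∂x_k) dx_k ∧ dx_i ∧ dx_j.
Expand each term, using dx_k ∧ dx_i ∧ dx_j = sgn(permutation) dx_{(a)} ∧ dx_{(b)} ∧ dx_{(c)} with (a < b < c) sorted:
  d(-y*z) includes (∂/∂y)(-y*z) dy = (-z) dy, which multiplied by dx ∧ dz gives (z) dx ∧ dy ∧ dz
Collecting like 3-forms: d(omega) = (z) dx ∧ dy ∧ dz.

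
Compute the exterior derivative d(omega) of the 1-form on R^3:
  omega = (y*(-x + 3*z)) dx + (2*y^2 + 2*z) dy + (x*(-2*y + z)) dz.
d(omega) = (x - 3*z) dx ∧ dy + (-5*y + z) dx ∧ dz + (-2*x - 2) dy ∧ dz

For a 1-form omega = sum_i f_i dx_i, the exterior derivative is
  d(omega) = sum_{i < j} (∂f_j/∂x_i - ∂f_i/∂x_j) dx_i ∧ dx_j.
  coefficient of dx ∧ dy: ∂f_2/∂x - ∂f_1/∂y = ∂(2*y^2 + 2*z)/∂x - ∂(y*(-x + 3*z))/∂y = x - 3*z
  coefficient of dx ∧ dz: ∂f_3/∂x - ∂f_1/∂z = ∂(x*(-2*y + z))/∂x - ∂(y*(-x + 3*z))/∂z = -5*y + z
  coefficient of dy ∧ dz: ∂f_3/∂y - ∂f_2/∂z = ∂(x*(-2*y + z))/∂y - ∂(2*y^2 + 2*z)/∂z = -2*x - 2
Assembling: d(omega) = (x - 3*z) dx ∧ dy + (-5*y + z) dx ∧ dz + (-2*x - 2) dy ∧ dz.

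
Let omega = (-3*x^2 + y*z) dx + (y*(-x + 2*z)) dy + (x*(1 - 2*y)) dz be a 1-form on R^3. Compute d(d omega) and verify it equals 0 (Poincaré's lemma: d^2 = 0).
d(d omega) = 0

Step 1: d omega = sum_{i<j} (∂f_j/∂x_i - ∂f_i/∂x_j) dx_i ∧ dx_j:
  coeff of dx ∧ dy: -y - z
  coeff of dx ∧ dz: 1 - 3*y
  coeff of dy ∧ dz: -2*x - 2*y
Step 2: Apply d again to each 2-form coefficient. The only possible 3-form in R^3 is dx ∧ dy ∧ dz, with coefficient
  ∂(coeff of dy∧dz)/∂x - ∂(coeff of dx∧dz)/∂y + ∂(coeff of dx∧dy)/∂z
  = ∂/∂x (-2*x - 2*y) - ∂/∂y (1 - 3*y) + ∂/∂z (-y - z).
Each of these terms simplifies to sums of mixed partials that cancel in pairs. The result is 0 (by equality of mixed partials for smooth functions — Schwarz / Clairaut).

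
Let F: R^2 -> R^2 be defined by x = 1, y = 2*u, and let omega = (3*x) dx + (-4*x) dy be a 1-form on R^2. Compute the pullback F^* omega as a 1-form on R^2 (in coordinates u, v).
F^* omega = (-8) du

Using F^*(f dg) = (f ∘ F) d(g ∘ F), substitute each coordinate x_i by F_i(u, v) in f_i, and replace dx_i by d F_i = (∂F_i/∂u) du + (∂F_i/∂v) dv.
  For the x component: f_1(F) = 3; d F_1 = (0) du + (0) dv
  For the y component: f_2(F) = -4; d F_2 = (2) du + (0) dv
Combining and collecting du, dv coefficients:
  coeff of du: -8
  coeff of dv: 0
F^* omega = (-8) du.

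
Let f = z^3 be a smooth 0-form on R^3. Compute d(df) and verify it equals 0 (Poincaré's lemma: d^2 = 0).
d(df) = 0

Step 1: df = sum_i (∂f/∂x_i) dx_i = (0) dx + (0) dy + (3*z^2) dz.
Step 2: Apply d again. Using the 1-form formula, the coefficient of dx ∧ dy in d(df) is ∂^2 f/∂x ∂y - ∂^2 f/∂y ∂x = (0) - (0) = 0 (equality of mixed partials for smooth f).
Similarly for dx ∧ dz and dy ∧ dz — all coefficients vanish. So d(df) = 0.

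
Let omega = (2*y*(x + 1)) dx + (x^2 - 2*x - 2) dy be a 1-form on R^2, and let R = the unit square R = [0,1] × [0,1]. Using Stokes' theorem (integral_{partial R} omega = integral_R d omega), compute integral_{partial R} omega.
integral_(partial R) omega = -4

Stokes: integral_partial_R omega = integral_R d omega with d omega = (∂Q/∂x - ∂P/∂y) dx ∧ dy.
  ∂Q/∂x = 2*x - 2
  ∂P/∂y = 2*x + 2
  integrand = ∂Q/∂x - ∂P/∂y = -4.
Integrating over R: integral_0^1 integral_0^1 (-4) dx dy = -4.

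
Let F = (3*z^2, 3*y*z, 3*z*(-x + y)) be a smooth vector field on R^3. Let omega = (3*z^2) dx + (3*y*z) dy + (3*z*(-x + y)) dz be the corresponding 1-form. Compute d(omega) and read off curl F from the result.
d(omega) = (-3*y + 3*z) dy ∧ dz + (9*z) dz ∧ dx + (0) dx ∧ dy; curl F = (-3*y + 3*z, 9*z, 0)

d omega = sum_{i<j} (∂f_j/∂x_i - ∂f_i/∂x_j) dx_i ∧ dx_j. Under the identification (dy ∧ dz, dz ∧ dx, dx ∧ dy) ↔ (e_x, e_y, e_z), the coefficients are exactly the components of curl F. Compute:
  ∂R/∂y - ∂Q/∂z = (3*z) - (3*y) = -3*y + 3*z
  ∂P/∂z - ∂R/∂x = (6*z) - (-3*z) = 9*z
  ∂Q/∂x - ∂P/∂y = (0) - (0) = 0.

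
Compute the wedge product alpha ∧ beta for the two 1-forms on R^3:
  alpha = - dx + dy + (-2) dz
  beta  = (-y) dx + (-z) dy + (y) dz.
alpha ∧ beta = (y + z) dx ∧ dy + (-3*y) dx ∧ dz + (y - 2*z) dy ∧ dz

Distribute the wedge, using dx_i ∧ dx_j = -dx_j ∧ dx_i and dx_i ∧ dx_i = 0. For each pair (i, j) with i < j, the coefficient of dx_i ∧ dx_j in alpha ∧ beta is (alpha_i * beta_j - alpha_j * beta_i). Collecting: alpha ∧ beta = (y + z) dx ∧ dy + (-3*y) dx ∧ dz + (y - 2*z) dy ∧ dz.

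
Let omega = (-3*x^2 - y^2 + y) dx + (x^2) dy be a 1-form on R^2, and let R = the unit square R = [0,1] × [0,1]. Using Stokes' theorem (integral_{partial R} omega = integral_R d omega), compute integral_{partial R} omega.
integral_(partial R) omega = 1

Stokes: integral_partial_R omega = integral_R d omega with d omega = (∂Q/∂x - ∂P/∂y) dx ∧ dy.
  ∂Q/∂x = 2*x
  ∂P/∂y = 1 - 2*y
  integrand = ∂Q/∂x - ∂P/∂y = 2*x + 2*y - 1.
Integrating over R: integral_0^1 integral_0^1 (2*x + 2*y - 1) dx dy = 1.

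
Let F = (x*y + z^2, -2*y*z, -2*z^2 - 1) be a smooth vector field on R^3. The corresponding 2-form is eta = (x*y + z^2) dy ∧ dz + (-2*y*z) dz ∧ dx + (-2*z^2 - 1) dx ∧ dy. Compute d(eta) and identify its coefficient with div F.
d(eta) = (y - 6*z) dx ∧ dy ∧ dz; div F = y - 6*z

For a 2-form in R^3 of the form above, applying d gives a 3-form with coefficient ∂P/∂x + ∂Q/∂y + ∂R/∂z:
  ∂P/∂x = y
  ∂Q/∂y = -2*z
  ∂R/∂z = -4*z
Sum = y - 6*z, which is exactly div F.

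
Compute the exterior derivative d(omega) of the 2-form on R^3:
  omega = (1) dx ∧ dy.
d(omega) = 0

For a 2-form omega = sum_{i<j} g_{ij} dx_i ∧ dx_j, the exterior derivative is
  d(omega) = sum_{i<j} d(g_{ij}) ∧ dx_i ∧ dx_j = sum_{i<j, k} (∂g_{ij}/∂x_k) dx_k ∧ dx_i ∧ dx_j.
Expand each term, using dx_k ∧ dx_i ∧ dx_j = sgn(permutation) dx_{(a)} ∧ dx_{(b)} ∧ dx_{(c)} with (a < b < c) sorted:

Collecting like 3-forms: d(omega) = 0.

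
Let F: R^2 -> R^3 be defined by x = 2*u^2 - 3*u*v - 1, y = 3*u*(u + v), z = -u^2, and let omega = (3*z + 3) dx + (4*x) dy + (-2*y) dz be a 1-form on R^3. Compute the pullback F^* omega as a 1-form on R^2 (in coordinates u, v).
F^* omega = (48*u^3 - 27*u^2*v - 36*u*v^2 - 12*u - 21*v) du + (3*u*(11*u^2 - 12*u*v - 7)) dv

Using F^*(f dg) = (f ∘ F) d(g ∘ F), substitute each coordinate x_i by F_i(u, v) in f_i, and replace dx_i by d F_i = (∂F_i/∂u) du + (∂F_i/∂v) dv.
  For the x component: f_1(F) = 3 - 3*u^2; d F_1 = (4*u - 3*v) du + (-3*u) dv
  For the y component: f_2(F) = 8*u^2 - 12*u*v - 4; d F_2 = (6*u + 3*v) du + (3*u) dv
  For the z component: f_3(F) = 6*u*(-u - v); d F_3 = (-2*u) du + (0) dv
Combining and collecting du, dv coefficients:
  coeff of du: 48*u^3 - 27*u^2*v - 36*u*v^2 - 12*u - 21*v
  coeff of dv: 3*u*(11*u^2 - 12*u*v - 7)
F^* omega = (48*u^3 - 27*u^2*v - 36*u*v^2 - 12*u - 21*v) du + (3*u*(11*u^2 - 12*u*v - 7)) dv.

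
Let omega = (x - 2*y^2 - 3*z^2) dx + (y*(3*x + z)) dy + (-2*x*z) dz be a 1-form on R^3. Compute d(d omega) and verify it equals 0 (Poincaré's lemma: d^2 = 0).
d(d omega) = 0

Step 1: d omega = sum_{i<j} (∂f_j/∂x_i - ∂f_i/∂x_j) dx_i ∧ dx_j:
  coeff of dx ∧ dy: 7*y
  coeff of dx ∧ dz: 4*z
  coeff of dy ∧ dz: -y
Step 2: Apply d again to each 2-form coefficient. The only possible 3-form in R^3 is dx ∧ dy ∧ dz, with coefficient
  ∂(coeff of dy∧dz)/∂x - ∂(coeff of dx∧dz)/∂y + ∂(coeff of dx∧dy)/∂z
  = ∂/∂x (-y) - ∂/∂y (4*z) + ∂/∂z (7*y).
Each of these terms simplifies to sums of mixed partials that cancel in pairs. The result is 0 (by equality of mixed partials for smooth functions — Schwarz / Clairaut).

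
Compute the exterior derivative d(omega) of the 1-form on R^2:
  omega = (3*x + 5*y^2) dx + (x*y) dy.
d(omega) = (-9*y) dx ∧ dy

For a 1-form omega = sum_i f_i dx_i, the exterior derivative is
  d(omega) = sum_{i < j} (∂f_j/∂x_i - ∂f_i/∂x_j) dx_i ∧ dx_j.
  coefficient of dx ∧ dy: ∂f_2/∂x - ∂f_1/∂y = ∂(x*y)/∂x - ∂(3*x + 5*y^2)/∂y = -9*y
Assembling: d(omega) = (-9*y) dx ∧ dy.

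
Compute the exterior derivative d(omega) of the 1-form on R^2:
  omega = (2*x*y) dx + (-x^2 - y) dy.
d(omega) = (-4*x) dx ∧ dy

For a 1-form omega = sum_i f_i dx_i, the exterior derivative is
  d(omega) = sum_{i < j} (∂f_j/∂x_i - ∂f_i/∂x_j) dx_i ∧ dx_j.
  coefficient of dx ∧ dy: ∂f_2/∂x - ∂f_1/∂y = ∂(-x^2 - y)/∂x - ∂(2*x*y)/∂y = -4*x
Assembling: d(omega) = (-4*x) dx ∧ dy.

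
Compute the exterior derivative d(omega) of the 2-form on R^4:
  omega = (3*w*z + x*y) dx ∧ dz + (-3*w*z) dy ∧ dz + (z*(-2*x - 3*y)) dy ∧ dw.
d(omega) = (-x) dx ∧ dy ∧ dz + (3*z) dx ∧ dz ∧ dw + (2*x + 3*y - 3*z) dy ∧ dz ∧ dw + (-2*z) dx ∧ dy ∧ dw

For a 2-form omega = sum_{i<j} g_{ij} dx_i ∧ dx_j, the exterior derivative is
  d(omega) = sum_{i<j} d(g_{ij}) ∧ dx_i ∧ dx_j = sum_{i<j, k} (∂g_{ij}/∂x_k) dx_k ∧ dx_i ∧ dx_j.
Expand each term, using dx_k ∧ dx_i ∧ dx_j = sgn(permutation) dx_{(a)} ∧ dx_{(b)} ∧ dx_{(c)} with (a < b < c) sorted:
  d(3*w*z + x*y) includes (∂/∂y)(3*w*z + x*y) dy = (x) dy, which multiplied by dx ∧ dz gives (-x) dx ∧ dy ∧ dz
  d(3*w*z + x*y) includes (∂/∂w)(3*w*z + x*y) dw = (3*z) dw, which multiplied by dx ∧ dz gives (3*z) dx ∧ dz ∧ dw
  d(-3*w*z) includes (∂/∂w)(-3*w*z) dw = (-3*z) dw, which multiplied by dy ∧ dz gives (-3*z) dy ∧ dz ∧ dw
  d(z*(-2*x - 3*y)) includes (∂/∂x)(z*(-2*x - 3*y)) dx = (-2*z) dx, which multiplied by dy ∧ dw gives (-2*z) dx ∧ dy ∧ dw
  d(z*(-2*x - 3*y)) includes (∂/∂z)(z*(-2*x - 3*y)) dz = (-2*x - 3*y) dz, which multiplied by dy ∧ dw gives (2*x + 3*y) dy ∧ dz ∧ dw
Collecting like 3-forms: d(omega) = (-x) dx ∧ dy ∧ dz + (3*z) dx ∧ dz ∧ dw + (2*x + 3*y - 3*z) dy ∧ dz ∧ dw + (-2*z) dx ∧ dy ∧ dw.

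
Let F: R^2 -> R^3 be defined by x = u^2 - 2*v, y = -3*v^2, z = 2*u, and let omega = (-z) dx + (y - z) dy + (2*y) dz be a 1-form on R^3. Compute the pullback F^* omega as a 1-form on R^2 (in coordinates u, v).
F^* omega = (-4*u^2 - 12*v^2) du + (12*u*v + 4*u + 18*v^3) dv

Using F^*(f dg) = (f ∘ F) d(g ∘ F), substitute each coordinate x_i by F_i(u, v) in f_i, and replace dx_i by d F_i = (∂F_i/∂u) du + (∂F_i/∂v) dv.
  For the x component: f_1(F) = -2*u; d F_1 = (2*u) du + (-2) dv
  For the y component: f_2(F) = -2*u - 3*v^2; d F_2 = (0) du + (-6*v) dv
  For the z component: f_3(F) = -6*v^2; d F_3 = (2) du + (0) dv
Combining and collecting du, dv coefficients:
  coeff of du: -4*u^2 - 12*v^2
  coeff of dv: 12*u*v + 4*u + 18*v^3
F^* omega = (-4*u^2 - 12*v^2) du + (12*u*v + 4*u + 18*v^3) dv.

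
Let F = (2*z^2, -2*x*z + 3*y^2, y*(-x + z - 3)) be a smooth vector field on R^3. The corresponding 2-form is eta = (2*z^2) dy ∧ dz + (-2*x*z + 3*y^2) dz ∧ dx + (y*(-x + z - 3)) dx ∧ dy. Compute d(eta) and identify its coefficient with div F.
d(eta) = (7*y) dx ∧ dy ∧ dz; div F = 7*y

For a 2-form in R^3 of the form above, applying d gives a 3-form with coefficient ∂P/∂x + ∂Q/∂y + ∂R/∂z:
  ∂P/∂x = 0
  ∂Q/∂y = 6*y
  ∂R/∂z = y
Sum = 7*y, which is exactly div F.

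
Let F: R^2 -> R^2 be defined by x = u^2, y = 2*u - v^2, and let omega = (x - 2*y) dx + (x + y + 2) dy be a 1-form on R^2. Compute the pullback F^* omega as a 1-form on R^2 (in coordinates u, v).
F^* omega = (2*u^3 - 6*u^2 + 4*u*v^2 + 4*u - 2*v^2 + 4) du + (2*v*(-u^2 - 2*u + v^2 - 2)) dv

Using F^*(f dg) = (f ∘ F) d(g ∘ F), substitute each coordinate x_i by F_i(u, v) in f_i, and replace dx_i by d F_i = (∂F_i/∂u) du + (∂F_i/∂v) dv.
  For the x component: f_1(F) = u^2 - 4*u + 2*v^2; d F_1 = (2*u) du + (0) dv
  For the y component: f_2(F) = u^2 + 2*u - v^2 + 2; d F_2 = (2) du + (-2*v) dv
Combining and collecting du, dv coefficients:
  coeff of du: 2*u^3 - 6*u^2 + 4*u*v^2 + 4*u - 2*v^2 + 4
  coeff of dv: 2*v*(-u^2 - 2*u + v^2 - 2)
F^* omega = (2*u^3 - 6*u^2 + 4*u*v^2 + 4*u - 2*v^2 + 4) du + (2*v*(-u^2 - 2*u + v^2 - 2)) dv.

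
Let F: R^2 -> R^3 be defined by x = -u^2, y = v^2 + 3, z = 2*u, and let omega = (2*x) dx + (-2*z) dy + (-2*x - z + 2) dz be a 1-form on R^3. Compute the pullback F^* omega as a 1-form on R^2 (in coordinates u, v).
F^* omega = (4*u^3 + 4*u^2 - 4*u + 4) du + (-8*u*v) dv

Using F^*(f dg) = (f ∘ F) d(g ∘ F), substitute each coordinate x_i by F_i(u, v) in f_i, and replace dx_i by d F_i = (∂F_i/∂u) du + (∂F_i/∂v) dv.
  For the x component: f_1(F) = -2*u^2; d F_1 = (-2*u) du + (0) dv
  For the y component: f_2(F) = -4*u; d F_2 = (0) du + (2*v) dv
  For the z component: f_3(F) = 2*u^2 - 2*u + 2; d F_3 = (2) du + (0) dv
Combining and collecting du, dv coefficients:
  coeff of du: 4*u^3 + 4*u^2 - 4*u + 4
  coeff of dv: -8*u*v
F^* omega = (4*u^3 + 4*u^2 - 4*u + 4) du + (-8*u*v) dv.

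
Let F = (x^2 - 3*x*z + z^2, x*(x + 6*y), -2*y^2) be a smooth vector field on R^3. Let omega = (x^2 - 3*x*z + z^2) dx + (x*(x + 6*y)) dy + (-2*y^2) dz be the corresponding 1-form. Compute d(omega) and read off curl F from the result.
d(omega) = (-4*y) dy ∧ dz + (-3*x + 2*z) dz ∧ dx + (2*x + 6*y) dx ∧ dy; curl F = (-4*y, -3*x + 2*z, 2*x + 6*y)

d omega = sum_{i<j} (∂f_j/∂x_i - ∂f_i/∂x_j) dx_i ∧ dx_j. Under the identification (dy ∧ dz, dz ∧ dx, dx ∧ dy) ↔ (e_x, e_y, e_z), the coefficients are exactly the components of curl F. Compute:
  ∂R/∂y - ∂Q/∂z = (-4*y) - (0) = -4*y
  ∂P/∂z - ∂R/∂x = (-3*x + 2*z) - (0) = -3*x + 2*z
  ∂Q/∂x - ∂P/∂y = (2*x + 6*y) - (0) = 2*x + 6*y.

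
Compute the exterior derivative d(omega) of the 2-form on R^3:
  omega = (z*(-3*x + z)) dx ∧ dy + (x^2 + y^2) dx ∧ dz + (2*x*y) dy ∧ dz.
d(omega) = (-3*x + 2*z) dx ∧ dy ∧ dz

For a 2-form omega = sum_{i<j} g_{ij} dx_i ∧ dx_j, the exterior derivative is
  d(omega) = sum_{i<j} d(g_{ij}) ∧ dx_i ∧ dx_j = sum_{i<j, k} (∂g_{ij}/∂x_k) dx_k ∧ dx_i ∧ dx_j.
Expand each term, using dx_k ∧ dx_i ∧ dx_j = sgn(permutation) dx_{(a)} ∧ dx_{(b)} ∧ dx_{(c)} with (a < b < c) sorted:
  d(z*(-3*x + z)) includes (∂/∂z)(z*(-3*x + z)) dz = (-3*x + 2*z) dz, which multiplied by dx ∧ dy gives (-3*x + 2*z) dx ∧ dy ∧ dz
  d(x^2 + y^2) includes (∂/∂y)(x^2 + y^2) dy = (2*y) dy, which multiplied by dx ∧ dz gives (-2*y) dx ∧ dy ∧ dz
  d(2*x*y) includes (∂/∂x)(2*x*y) dx = (2*y) dx, which multiplied by dy ∧ dz gives (2*y) dx ∧ dy ∧ dz
Collecting like 3-forms: d(omega) = (-3*x + 2*z) dx ∧ dy ∧ dz.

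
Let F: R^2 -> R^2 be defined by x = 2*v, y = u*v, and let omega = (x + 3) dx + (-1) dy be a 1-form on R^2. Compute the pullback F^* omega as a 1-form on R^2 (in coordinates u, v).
F^* omega = (-v) du + (-u + 4*v + 6) dv

Using F^*(f dg) = (f ∘ F) d(g ∘ F), substitute each coordinate x_i by F_i(u, v) in f_i, and replace dx_i by d F_i = (∂F_i/∂u) du + (∂F_i/∂v) dv.
  For the x component: f_1(F) = 2*v + 3; d F_1 = (0) du + (2) dv
  For the y component: f_2(F) = -1; d F_2 = (v) du + (u) dv
Combining and collecting du, dv coefficients:
  coeff of du: -v
  coeff of dv: -u + 4*v + 6
F^* omega = (-v) du + (-u + 4*v + 6) dv.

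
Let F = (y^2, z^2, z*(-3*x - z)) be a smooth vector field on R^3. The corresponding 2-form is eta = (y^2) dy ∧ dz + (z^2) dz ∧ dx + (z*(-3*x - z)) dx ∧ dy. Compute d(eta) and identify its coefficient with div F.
d(eta) = (-3*x - 2*z) dx ∧ dy ∧ dz; div F = -3*x - 2*z

For a 2-form in R^3 of the form above, applying d gives a 3-form with coefficient ∂P/∂x + ∂Q/∂y + ∂R/∂z:
  ∂P/∂x = 0
  ∂Q/∂y = 0
  ∂R/∂z = -3*x - 2*z
Sum = -3*x - 2*z, which is exactly div F.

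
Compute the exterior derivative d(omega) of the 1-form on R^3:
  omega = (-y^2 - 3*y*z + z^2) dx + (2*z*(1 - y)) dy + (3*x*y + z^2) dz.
d(omega) = (2*y + 3*z) dx ∧ dy + (6*y - 2*z) dx ∧ dz + (3*x + 2*y - 2) dy ∧ dz

For a 1-form omega = sum_i f_i dx_i, the exterior derivative is
  d(omega) = sum_{i < j} (∂f_j/∂x_i - ∂f_i/∂x_j) dx_i ∧ dx_j.
  coefficient of dx ∧ dy: ∂f_2/∂x - ∂f_1/∂y = ∂(2*z*(1 - y))/∂x - ∂(-y^2 - 3*y*z + z^2)/∂y = 2*y + 3*z
  coefficient of dx ∧ dz: ∂f_3/∂x - ∂f_1/∂z = ∂(3*x*y + z^2)/∂x - ∂(-y^2 - 3*y*z + z^2)/∂z = 6*y - 2*z
  coefficient of dy ∧ dz: ∂f_3/∂y - ∂f_2/∂z = ∂(3*x*y + z^2)/∂y - ∂(2*z*(1 - y))/∂z = 3*x + 2*y - 2
Assembling: d(omega) = (2*y + 3*z) dx ∧ dy + (6*y - 2*z) dx ∧ dz + (3*x + 2*y - 2) dy ∧ dz.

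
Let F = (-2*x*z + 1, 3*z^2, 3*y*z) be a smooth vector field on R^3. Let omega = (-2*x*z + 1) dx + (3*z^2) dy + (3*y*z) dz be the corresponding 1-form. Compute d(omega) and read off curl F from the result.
d(omega) = (-3*z) dy ∧ dz + (-2*x) dz ∧ dx + (0) dx ∧ dy; curl F = (-3*z, -2*x, 0)

d omega = sum_{i<j} (∂f_j/∂x_i - ∂f_i/∂x_j) dx_i ∧ dx_j. Under the identification (dy ∧ dz, dz ∧ dx, dx ∧ dy) ↔ (e_x, e_y, e_z), the coefficients are exactly the components of curl F. Compute:
  ∂R/∂y - ∂Q/∂z = (3*z) - (6*z) = -3*z
  ∂P/∂z - ∂R/∂x = (-2*x) - (0) = -2*x
  ∂Q/∂x - ∂P/∂y = (0) - (0) = 0.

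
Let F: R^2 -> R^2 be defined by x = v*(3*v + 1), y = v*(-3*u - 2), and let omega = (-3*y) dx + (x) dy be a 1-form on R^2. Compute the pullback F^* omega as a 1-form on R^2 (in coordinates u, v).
F^* omega = (v^2*(-9*v - 3)) du + (v*(45*u*v + 6*u + 30*v + 4)) dv

Using F^*(f dg) = (f ∘ F) d(g ∘ F), substitute each coordinate x_i by F_i(u, v) in f_i, and replace dx_i by d F_i = (∂F_i/∂u) du + (∂F_i/∂v) dv.
  For the x component: f_1(F) = 3*v*(3*u + 2); d F_1 = (0) du + (6*v + 1) dv
  For the y component: f_2(F) = v*(3*v + 1); d F_2 = (-3*v) du + (-3*u - 2) dv
Combining and collecting du, dv coefficients:
  coeff of du: v^2*(-9*v - 3)
  coeff of dv: v*(45*u*v + 6*u + 30*v + 4)
F^* omega = (v^2*(-9*v - 3)) du + (v*(45*u*v + 6*u + 30*v + 4)) dv.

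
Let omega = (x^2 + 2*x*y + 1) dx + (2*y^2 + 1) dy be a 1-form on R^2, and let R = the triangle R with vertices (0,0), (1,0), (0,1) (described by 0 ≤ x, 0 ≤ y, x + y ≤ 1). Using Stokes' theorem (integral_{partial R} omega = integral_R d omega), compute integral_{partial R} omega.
integral_(partial R) omega = -1/3

Stokes: integral_partial_R omega = integral_R d omega with d omega = (∂Q/∂x - ∂P/∂y) dx ∧ dy.
  ∂Q/∂x = 0
  ∂P/∂y = 2*x
  integrand = ∂Q/∂x - ∂P/∂y = -2*x.
Integrating over R: integral_0^1 integral_0^{1-x} (-2*x) dy dx = -1/3.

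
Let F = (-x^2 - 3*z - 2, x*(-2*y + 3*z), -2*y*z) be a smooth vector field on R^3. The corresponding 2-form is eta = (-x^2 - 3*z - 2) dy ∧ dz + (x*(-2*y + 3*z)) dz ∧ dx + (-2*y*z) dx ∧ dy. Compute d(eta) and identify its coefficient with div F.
d(eta) = (-4*x - 2*y) dx ∧ dy ∧ dz; div F = -4*x - 2*y

For a 2-form in R^3 of the form above, applying d gives a 3-form with coefficient ∂P/∂x + ∂Q/∂y + ∂R/∂z:
  ∂P/∂x = -2*x
  ∂Q/∂y = -2*x
  ∂R/∂z = -2*y
Sum = -4*x - 2*y, which is exactly div F.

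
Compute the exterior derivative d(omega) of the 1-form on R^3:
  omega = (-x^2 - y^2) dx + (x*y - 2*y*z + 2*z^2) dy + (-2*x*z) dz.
d(omega) = (3*y) dx ∧ dy + (-2*z) dx ∧ dz + (2*y - 4*z) dy ∧ dz

For a 1-form omega = sum_i f_i dx_i, the exterior derivative is
  d(omega) = sum_{i < j} (∂f_j/∂x_i - ∂f_i/∂x_j) dx_i ∧ dx_j.
  coefficient of dx ∧ dy: ∂f_2/∂x - ∂f_1/∂y = ∂(x*y - 2*y*z + 2*z^2)/∂x - ∂(-x^2 - y^2)/∂y = 3*y
  coefficient of dx ∧ dz: ∂f_3/∂x - ∂f_1/∂z = ∂(-2*x*z)/∂x - ∂(-x^2 - y^2)/∂z = -2*z
  coefficient of dy ∧ dz: ∂f_3/∂y - ∂f_2/∂z = ∂(-2*x*z)/∂y - ∂(x*y - 2*y*z + 2*z^2)/∂z = 2*y - 4*z
Assembling: d(omega) = (3*y) dx ∧ dy + (-2*z) dx ∧ dz + (2*y - 4*z) dy ∧ dz.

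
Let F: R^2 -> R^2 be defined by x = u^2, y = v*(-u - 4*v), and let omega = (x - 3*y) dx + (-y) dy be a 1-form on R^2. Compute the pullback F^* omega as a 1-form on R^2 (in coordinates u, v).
F^* omega = (2*u^3 + 6*u^2*v + 23*u*v^2 - 4*v^3) du + (v*(-u^2 - 12*u*v - 32*v^2)) dv

Using F^*(f dg) = (f ∘ F) d(g ∘ F), substitute each coordinate x_i by F_i(u, v) in f_i, and replace dx_i by d F_i = (∂F_i/∂u) du + (∂F_i/∂v) dv.
  For the x component: f_1(F) = u^2 + 3*u*v + 12*v^2; d F_1 = (2*u) du + (0) dv
  For the y component: f_2(F) = v*(u + 4*v); d F_2 = (-v) du + (-u - 8*v) dv
Combining and collecting du, dv coefficients:
  coeff of du: 2*u^3 + 6*u^2*v + 23*u*v^2 - 4*v^3
  coeff of dv: v*(-u^2 - 12*u*v - 32*v^2)
F^* omega = (2*u^3 + 6*u^2*v + 23*u*v^2 - 4*v^3) du + (v*(-u^2 - 12*u*v - 32*v^2)) dv.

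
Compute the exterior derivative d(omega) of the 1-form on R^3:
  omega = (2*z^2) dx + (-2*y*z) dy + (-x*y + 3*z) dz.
d(omega) = (-y - 4*z) dx ∧ dz + (-x + 2*y) dy ∧ dz

For a 1-form omega = sum_i f_i dx_i, the exterior derivative is
  d(omega) = sum_{i < j} (∂f_j/∂x_i - ∂f_i/∂x_j) dx_i ∧ dx_j.
  coefficient of dx ∧ dz: ∂f_3/∂x - ∂f_1/∂z = ∂(-x*y + 3*z)/∂x - ∂(2*z^2)/∂z = -y - 4*z
  coefficient of dy ∧ dz: ∂f_3/∂y - ∂f_2/∂z = ∂(-x*y + 3*z)/∂y - ∂(-2*y*z)/∂z = -x + 2*y
Assembling: d(omega) = (-y - 4*z) dx ∧ dz + (-x + 2*y) dy ∧ dz.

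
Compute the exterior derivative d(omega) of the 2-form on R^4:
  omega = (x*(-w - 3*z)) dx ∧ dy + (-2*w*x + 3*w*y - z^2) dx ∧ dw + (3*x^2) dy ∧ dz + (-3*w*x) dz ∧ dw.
d(omega) = (3*x) dx ∧ dy ∧ dz + (-3*w - x) dx ∧ dy ∧ dw + (-3*w + 2*z) dx ∧ dz ∧ dw

For a 2-form omega = sum_{i<j} g_{ij} dx_i ∧ dx_j, the exterior derivative is
  d(omega) = sum_{i<j} d(g_{ij}) ∧ dx_i ∧ dx_j = sum_{i<j, k} (∂g_{ij}/∂x_k) dx_k ∧ dx_i ∧ dx_j.
Expand each term, using dx_k ∧ dx_i ∧ dx_j = sgn(permutation) dx_{(a)} ∧ dx_{(b)} ∧ dx_{(c)} with (a < b < c) sorted:
  d(x*(-w - 3*z)) includes (∂/∂z)(x*(-w - 3*z)) dz = (-3*x) dz, which multiplied by dx ∧ dy gives (-3*x) dx ∧ dy ∧ dz
  d(x*(-w - 3*z)) includes (∂/∂w)(x*(-w - 3*z)) dw = (-x) dw, which multiplied by dx ∧ dy gives (-x) dx ∧ dy ∧ dw
  d(-2*w*x + 3*w*y - z^2) includes (∂/∂y)(-2*w*x + 3*w*y - z^2) dy = (3*w) dy, which multiplied by dx ∧ dw gives (-3*w) dx ∧ dy ∧ dw
  d(-2*w*x + 3*w*y - z^2) includes (∂/∂z)(-2*w*x + 3*w*y - z^2) dz = (-2*z) dz, which multiplied by dx ∧ dw gives (2*z) dx ∧ dz ∧ dw
  d(3*x^2) includes (∂/∂x)(3*x^2) dx = (6*x) dx, which multiplied by dy ∧ dz gives (6*x) dx ∧ dy ∧ dz
  d(-3*w*x) includes (∂/∂x)(-3*w*x) dx = (-3*w) dx, which multiplied by dz ∧ dw gives (-3*w) dx ∧ dz ∧ dw
Collecting like 3-forms: d(omega) = (3*x) dx ∧ dy ∧ dz + (-3*w - x) dx ∧ dy ∧ dw + (-3*w + 2*z) dx ∧ dz ∧ dw.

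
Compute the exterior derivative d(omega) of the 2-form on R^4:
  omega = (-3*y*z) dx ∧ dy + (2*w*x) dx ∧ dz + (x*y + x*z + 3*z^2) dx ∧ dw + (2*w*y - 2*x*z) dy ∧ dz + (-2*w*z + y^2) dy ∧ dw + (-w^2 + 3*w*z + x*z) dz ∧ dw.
d(omega) = (-3*y - 2*z) dx ∧ dy ∧ dz + (x - 5*z) dx ∧ dz ∧ dw + (-x) dx ∧ dy ∧ dw + (2*w + 2*y) dy ∧ dz ∧ dw

For a 2-form omega = sum_{i<j} g_{ij} dx_i ∧ dx_j, the exterior derivative is
  d(omega) = sum_{i<j} d(g_{ij}) ∧ dx_i ∧ dx_j = sum_{i<j, k} (∂g_{ij}/∂x_k) dx_k ∧ dx_i ∧ dx_j.
Expand each term, using dx_k ∧ dx_i ∧ dx_j = sgn(permutation) dx_{(a)} ∧ dx_{(b)} ∧ dx_{(c)} with (a < b < c) sorted:
  d(-3*y*z) includes (∂/∂z)(-3*y*z) dz = (-3*y) dz, which multiplied by dx ∧ dy gives (-3*y) dx ∧ dy ∧ dz
  d(2*w*x) includes (∂/∂w)(2*w*x) dw = (2*x) dw, which multiplied by dx ∧ dz gives (2*x) dx ∧ dz ∧ dw
  d(x*y + x*z + 3*z^2) includes (∂/∂y)(x*y + x*z + 3*z^2) dy = (x) dy, which multiplied by dx ∧ dw gives (-x) dx ∧ dy ∧ dw
  d(x*y + x*z + 3*z^2) includes (∂/∂z)(x*y + x*z + 3*z^2) dz = (x + 6*z) dz, which multiplied by dx ∧ dw gives (-x - 6*z) dx ∧ dz ∧ dw
  d(2*w*y - 2*x*z) includes (∂/∂x)(2*w*y - 2*x*z) dx = (-2*z) dx, which multiplied by dy ∧ dz gives (-2*z) dx ∧ dy ∧ dz
  d(2*w*y - 2*x*z) includes (∂/∂w)(2*w*y - 2*x*z) dw = (2*y) dw, which multiplied by dy ∧ dz gives (2*y) dy ∧ dz ∧ dw
  d(-2*w*z + y^2) includes (∂/∂z)(-2*w*z + y^2) dz = (-2*w) dz, which multiplied by dy ∧ dw gives (2*w) dy ∧ dz ∧ dw
  d(-w^2 + 3*w*z + x*z) includes (∂/∂x)(-w^2 + 3*w*z + x*z) dx = (z) dx, which multiplied by dz ∧ dw gives (z) dx ∧ dz ∧ dw
Collecting like 3-forms: d(omega) = (-3*y - 2*z) dx ∧ dy ∧ dz + (x - 5*z) dx ∧ dz ∧ dw + (-x) dx ∧ dy ∧ dw + (2*w + 2*y) dy ∧ dz ∧ dw.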